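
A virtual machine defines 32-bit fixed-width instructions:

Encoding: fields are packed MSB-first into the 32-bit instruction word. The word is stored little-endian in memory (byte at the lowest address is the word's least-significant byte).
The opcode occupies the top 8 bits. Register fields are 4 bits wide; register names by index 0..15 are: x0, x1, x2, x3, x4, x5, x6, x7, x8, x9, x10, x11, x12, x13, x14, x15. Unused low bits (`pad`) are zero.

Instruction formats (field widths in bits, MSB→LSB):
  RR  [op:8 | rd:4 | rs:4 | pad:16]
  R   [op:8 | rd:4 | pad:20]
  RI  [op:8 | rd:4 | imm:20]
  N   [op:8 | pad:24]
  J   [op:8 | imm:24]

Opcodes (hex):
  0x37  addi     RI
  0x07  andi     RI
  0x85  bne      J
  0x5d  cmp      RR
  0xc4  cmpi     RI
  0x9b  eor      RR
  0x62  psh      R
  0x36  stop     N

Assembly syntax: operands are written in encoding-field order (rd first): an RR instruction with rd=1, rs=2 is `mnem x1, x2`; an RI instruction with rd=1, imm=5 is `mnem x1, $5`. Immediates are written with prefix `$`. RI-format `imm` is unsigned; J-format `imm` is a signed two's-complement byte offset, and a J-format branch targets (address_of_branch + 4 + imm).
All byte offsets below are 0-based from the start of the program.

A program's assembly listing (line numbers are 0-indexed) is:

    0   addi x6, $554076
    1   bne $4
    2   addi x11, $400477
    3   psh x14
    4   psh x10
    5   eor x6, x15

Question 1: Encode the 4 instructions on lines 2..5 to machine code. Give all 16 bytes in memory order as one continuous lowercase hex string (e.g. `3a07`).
5d1cb6370000e0620000a06200006f9b

2. addi fields op=0x37:8|rd=11:4|imm=400477:20 → word 37b61c5dh → 5d 1c b6 37
3. psh fields op=0x62:8|rd=14:4|pad=0:20 → word 62e00000h → 00 00 e0 62
4. psh fields op=0x62:8|rd=10:4|pad=0:20 → word 62a00000h → 00 00 a0 62
5. eor fields op=0x9b:8|rd=6:4|rs=15:4|pad=0:16 → word 9b6f0000h → 00 00 6f 9b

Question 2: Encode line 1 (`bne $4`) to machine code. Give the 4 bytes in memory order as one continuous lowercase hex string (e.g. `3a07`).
line 1 (bne): pack op=0x85:8|imm=4:24 = 0x85000004; little→ 04 00 00 85

04000085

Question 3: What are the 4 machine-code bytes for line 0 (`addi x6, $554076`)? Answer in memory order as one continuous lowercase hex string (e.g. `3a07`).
L0: addi op=0x37:8|rd=6:4|imm=554076:20 ⇒ 0x3768745c ⇒ little 5c 74 68 37

5c746837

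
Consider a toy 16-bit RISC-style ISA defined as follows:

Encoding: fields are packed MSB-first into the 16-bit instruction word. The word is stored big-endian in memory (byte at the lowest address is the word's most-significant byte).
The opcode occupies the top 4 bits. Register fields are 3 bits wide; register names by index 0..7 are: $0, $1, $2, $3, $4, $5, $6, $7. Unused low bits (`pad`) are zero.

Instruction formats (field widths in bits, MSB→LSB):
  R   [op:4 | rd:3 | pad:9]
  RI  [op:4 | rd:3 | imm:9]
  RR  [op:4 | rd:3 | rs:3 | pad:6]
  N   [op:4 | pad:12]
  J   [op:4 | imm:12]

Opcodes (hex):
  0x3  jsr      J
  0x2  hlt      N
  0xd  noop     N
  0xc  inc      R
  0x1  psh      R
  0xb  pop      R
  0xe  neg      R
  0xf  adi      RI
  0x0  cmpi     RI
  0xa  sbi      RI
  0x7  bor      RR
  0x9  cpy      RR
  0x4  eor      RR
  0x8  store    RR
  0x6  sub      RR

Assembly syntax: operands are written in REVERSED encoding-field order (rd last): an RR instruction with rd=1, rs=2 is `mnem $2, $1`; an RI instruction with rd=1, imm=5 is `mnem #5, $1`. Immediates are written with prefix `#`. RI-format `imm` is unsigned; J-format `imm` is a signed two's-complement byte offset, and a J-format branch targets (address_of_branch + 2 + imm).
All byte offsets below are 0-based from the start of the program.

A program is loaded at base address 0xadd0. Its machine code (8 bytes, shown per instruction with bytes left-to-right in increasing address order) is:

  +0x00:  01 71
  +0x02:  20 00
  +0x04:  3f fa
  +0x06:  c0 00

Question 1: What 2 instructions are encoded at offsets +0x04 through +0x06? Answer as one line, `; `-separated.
@+04  big-endian(3f fa) = 0x3ffa
  opcode bits[15:12]=0x3: jsr/J
  imm@[11:0]=0xffa (s12→-6) ⇒ #-6
@+06  big-endian(c0 00) = 0xc000
  opcode bits[15:12]=0xc: inc/R
  rd@[11:9]=0x0 ⇒ $0

jsr #-6; inc $0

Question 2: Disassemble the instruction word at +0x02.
off 0x02: read 20 00 as big → 0x2000
  opcode bits[15:12]=0x2: hlt/N

hlt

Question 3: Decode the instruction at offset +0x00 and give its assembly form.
cmpi #369, $0

@+00  big-endian(01 71) = 0x0171
  op=0x0171>>12=0x0 ⇒ cmpi (RI)
  rd: (w>>9)&0x7=0x0 → $0
  imm: (w>>0)&0x1ff=0x171 → #369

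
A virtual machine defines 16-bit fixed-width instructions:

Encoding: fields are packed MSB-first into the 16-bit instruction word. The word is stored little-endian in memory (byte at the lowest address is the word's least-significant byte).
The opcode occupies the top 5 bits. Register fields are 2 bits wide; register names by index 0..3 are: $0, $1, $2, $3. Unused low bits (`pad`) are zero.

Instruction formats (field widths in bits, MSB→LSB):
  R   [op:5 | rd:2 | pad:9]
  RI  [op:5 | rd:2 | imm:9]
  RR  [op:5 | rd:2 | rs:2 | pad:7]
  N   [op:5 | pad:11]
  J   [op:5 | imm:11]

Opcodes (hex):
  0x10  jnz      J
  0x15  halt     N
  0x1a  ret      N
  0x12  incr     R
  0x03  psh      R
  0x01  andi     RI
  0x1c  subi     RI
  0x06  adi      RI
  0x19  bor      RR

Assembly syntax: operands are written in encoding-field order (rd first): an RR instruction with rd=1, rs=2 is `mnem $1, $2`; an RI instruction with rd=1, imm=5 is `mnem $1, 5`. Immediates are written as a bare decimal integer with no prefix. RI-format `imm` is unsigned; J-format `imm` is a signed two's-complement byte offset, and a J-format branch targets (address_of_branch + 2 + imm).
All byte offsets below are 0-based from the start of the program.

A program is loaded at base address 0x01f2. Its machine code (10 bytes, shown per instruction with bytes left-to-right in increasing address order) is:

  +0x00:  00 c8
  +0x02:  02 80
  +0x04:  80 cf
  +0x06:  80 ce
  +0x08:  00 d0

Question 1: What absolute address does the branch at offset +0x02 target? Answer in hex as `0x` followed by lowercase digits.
0x01f8

@+02  little-endian(02 80) = 0x8002
  top 5b → 0x10 → jnz [J]
  imm: (w>>0)&0x7ff=0x2 → 2
  target = base 0x01f2 + off 0x02 + 2 + imm 2 = 0x01f8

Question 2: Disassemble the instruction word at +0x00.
bor $0, $0

@+00  little-endian(00 c8) = 0xc800
  op=0xc800>>11=0x19 ⇒ bor (RR)
  [10:9] rd=0 = $0
  [8:7] rs=0 = $0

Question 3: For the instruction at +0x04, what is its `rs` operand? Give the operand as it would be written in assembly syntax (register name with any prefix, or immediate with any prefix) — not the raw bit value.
$3

@+04  little-endian(80 cf) = 0xcf80
  opcode bits[15:11]=0x19: bor/RR
  [10:9] rd=3 = $3
  [8:7] rs=3 = $3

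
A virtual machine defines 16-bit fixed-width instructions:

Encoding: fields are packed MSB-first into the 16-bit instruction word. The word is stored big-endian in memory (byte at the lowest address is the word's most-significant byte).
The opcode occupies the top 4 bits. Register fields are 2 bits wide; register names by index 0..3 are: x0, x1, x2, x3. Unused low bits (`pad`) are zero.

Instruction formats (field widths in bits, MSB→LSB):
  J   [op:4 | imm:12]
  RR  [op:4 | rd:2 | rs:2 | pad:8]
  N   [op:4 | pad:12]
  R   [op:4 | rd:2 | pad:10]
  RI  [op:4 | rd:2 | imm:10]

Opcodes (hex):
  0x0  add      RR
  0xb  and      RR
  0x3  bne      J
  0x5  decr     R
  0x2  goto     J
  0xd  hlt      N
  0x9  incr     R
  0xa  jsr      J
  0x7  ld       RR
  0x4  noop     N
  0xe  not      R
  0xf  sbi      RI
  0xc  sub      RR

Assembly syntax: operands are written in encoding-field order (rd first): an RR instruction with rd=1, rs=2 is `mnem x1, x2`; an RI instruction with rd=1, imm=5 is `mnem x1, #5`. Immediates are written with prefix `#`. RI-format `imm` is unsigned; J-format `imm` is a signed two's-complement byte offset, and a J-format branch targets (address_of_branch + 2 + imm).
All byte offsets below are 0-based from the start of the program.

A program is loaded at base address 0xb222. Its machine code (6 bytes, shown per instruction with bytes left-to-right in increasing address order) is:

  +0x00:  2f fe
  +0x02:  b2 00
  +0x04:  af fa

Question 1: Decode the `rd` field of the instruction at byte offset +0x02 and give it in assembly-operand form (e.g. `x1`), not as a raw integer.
x0

off 0x02: read b2 00 as big → 0xb200
  op=0xb200>>12=0xb ⇒ and (RR)
  rd: (w>>10)&0x3=0x0 → x0
  rs: (w>>8)&0x3=0x2 → x2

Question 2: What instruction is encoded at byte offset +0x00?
off 0x00: read 2f fe as big → 0x2ffe
  op=0x2ffe>>12=0x2 ⇒ goto (J)
  imm: (w>>0)&0xfff=0xffe (s12→-2) → #-2

goto #-2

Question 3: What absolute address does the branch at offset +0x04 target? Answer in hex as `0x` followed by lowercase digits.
0xb222

+0x04: af fa ⇒ word 0xaffa (big)
  op=0xaffa>>12=0xa ⇒ jsr (J)
  imm: (w>>0)&0xfff=0xffa (s12→-6) → #-6
  target = base 0xb222 + off 0x04 + 2 + imm -6 = 0xb222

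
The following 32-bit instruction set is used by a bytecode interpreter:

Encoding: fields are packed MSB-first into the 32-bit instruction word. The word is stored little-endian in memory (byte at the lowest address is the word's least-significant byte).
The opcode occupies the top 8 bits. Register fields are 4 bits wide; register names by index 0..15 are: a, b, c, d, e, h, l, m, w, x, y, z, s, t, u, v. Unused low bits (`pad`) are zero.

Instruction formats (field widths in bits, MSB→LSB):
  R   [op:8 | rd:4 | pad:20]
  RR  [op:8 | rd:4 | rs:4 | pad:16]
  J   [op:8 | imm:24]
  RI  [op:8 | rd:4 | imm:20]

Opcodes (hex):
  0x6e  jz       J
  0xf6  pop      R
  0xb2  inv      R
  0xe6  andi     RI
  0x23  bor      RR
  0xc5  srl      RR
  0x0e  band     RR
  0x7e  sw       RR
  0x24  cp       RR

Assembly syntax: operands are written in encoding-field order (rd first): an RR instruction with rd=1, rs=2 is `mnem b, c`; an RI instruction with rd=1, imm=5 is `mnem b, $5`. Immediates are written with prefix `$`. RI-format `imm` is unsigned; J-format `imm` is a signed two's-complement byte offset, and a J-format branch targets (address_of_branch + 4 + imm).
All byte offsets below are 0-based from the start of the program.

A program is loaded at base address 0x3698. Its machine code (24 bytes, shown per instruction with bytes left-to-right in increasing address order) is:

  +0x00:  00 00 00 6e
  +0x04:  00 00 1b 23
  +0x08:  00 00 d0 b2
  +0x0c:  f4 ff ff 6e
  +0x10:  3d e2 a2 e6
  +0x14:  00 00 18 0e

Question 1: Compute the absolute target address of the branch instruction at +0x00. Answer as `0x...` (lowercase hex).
0x369c

@+00  little-endian(00 00 00 6e) = 0x6e000000
  opcode bits[31:24]=0x6e: jz/J
  imm@[23:0]=0x0 ⇒ $0
  target = base 0x3698 + off 0x00 + 4 + imm 0 = 0x369c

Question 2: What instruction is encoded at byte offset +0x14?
+0x14: 00 00 18 0e ⇒ word 0x0e180000 (little)
  opcode bits[31:24]=0xe: band/RR
  rd@[23:20]=0x1 ⇒ b
  rs@[19:16]=0x8 ⇒ w

band b, w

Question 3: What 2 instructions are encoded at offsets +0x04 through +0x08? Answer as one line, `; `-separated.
[04] 00 00 1b 23 → 0x231b0000
  op=0x231b0000>>24=0x23 ⇒ bor (RR)
  rd@[23:20]=0x1 ⇒ b
  rs@[19:16]=0xb ⇒ z
[08] 00 00 d0 b2 → 0xb2d00000
  op=0xb2d00000>>24=0xb2 ⇒ inv (R)
  rd@[23:20]=0xd ⇒ t

bor b, z; inv t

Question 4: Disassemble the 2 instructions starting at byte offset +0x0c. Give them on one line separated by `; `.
[0c] f4 ff ff 6e → 0x6efffff4
  top 8b → 0x6e → jz [J]
  [23:0] imm=16777204 (s24→-12) = $-12
[10] 3d e2 a2 e6 → 0xe6a2e23d
  top 8b → 0xe6 → andi [RI]
  [23:20] rd=10 = y
  [19:0] imm=188989 = $188989

jz $-12; andi y, $188989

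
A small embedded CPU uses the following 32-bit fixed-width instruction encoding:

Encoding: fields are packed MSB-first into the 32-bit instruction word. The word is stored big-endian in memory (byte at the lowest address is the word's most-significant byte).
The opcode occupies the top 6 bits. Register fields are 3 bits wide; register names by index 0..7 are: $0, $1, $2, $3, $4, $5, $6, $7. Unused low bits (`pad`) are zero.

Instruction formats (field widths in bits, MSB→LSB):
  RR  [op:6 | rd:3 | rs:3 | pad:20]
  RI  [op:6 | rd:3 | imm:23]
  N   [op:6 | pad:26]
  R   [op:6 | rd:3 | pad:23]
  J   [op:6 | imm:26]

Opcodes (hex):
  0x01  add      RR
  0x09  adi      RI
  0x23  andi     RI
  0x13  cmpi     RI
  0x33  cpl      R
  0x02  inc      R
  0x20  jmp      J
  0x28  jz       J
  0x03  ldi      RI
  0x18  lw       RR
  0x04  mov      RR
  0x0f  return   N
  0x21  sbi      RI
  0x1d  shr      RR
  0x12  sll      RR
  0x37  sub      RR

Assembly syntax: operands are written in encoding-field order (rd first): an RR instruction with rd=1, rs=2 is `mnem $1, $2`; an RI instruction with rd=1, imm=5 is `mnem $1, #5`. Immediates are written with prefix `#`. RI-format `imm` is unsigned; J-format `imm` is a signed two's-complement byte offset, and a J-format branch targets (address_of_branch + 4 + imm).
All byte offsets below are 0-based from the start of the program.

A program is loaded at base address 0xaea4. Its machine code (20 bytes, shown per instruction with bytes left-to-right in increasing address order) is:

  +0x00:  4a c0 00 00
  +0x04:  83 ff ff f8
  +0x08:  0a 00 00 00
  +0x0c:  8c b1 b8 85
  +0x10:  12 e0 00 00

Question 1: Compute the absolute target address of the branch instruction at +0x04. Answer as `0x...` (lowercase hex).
@+04  big-endian(83 ff ff f8) = 0x83fffff8
  opcode bits[31:26]=0x20: jmp/J
  [25:0] imm=67108856 (s26→-8) = #-8
  target = base 0xaea4 + off 0x04 + 4 + imm -8 = 0xaea4

0xaea4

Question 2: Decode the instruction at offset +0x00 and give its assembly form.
[00] 4a c0 00 00 → 0x4ac00000
  opcode bits[31:26]=0x12: sll/RR
  rd@[25:23]=0x5 ⇒ $5
  rs@[22:20]=0x4 ⇒ $4

sll $5, $4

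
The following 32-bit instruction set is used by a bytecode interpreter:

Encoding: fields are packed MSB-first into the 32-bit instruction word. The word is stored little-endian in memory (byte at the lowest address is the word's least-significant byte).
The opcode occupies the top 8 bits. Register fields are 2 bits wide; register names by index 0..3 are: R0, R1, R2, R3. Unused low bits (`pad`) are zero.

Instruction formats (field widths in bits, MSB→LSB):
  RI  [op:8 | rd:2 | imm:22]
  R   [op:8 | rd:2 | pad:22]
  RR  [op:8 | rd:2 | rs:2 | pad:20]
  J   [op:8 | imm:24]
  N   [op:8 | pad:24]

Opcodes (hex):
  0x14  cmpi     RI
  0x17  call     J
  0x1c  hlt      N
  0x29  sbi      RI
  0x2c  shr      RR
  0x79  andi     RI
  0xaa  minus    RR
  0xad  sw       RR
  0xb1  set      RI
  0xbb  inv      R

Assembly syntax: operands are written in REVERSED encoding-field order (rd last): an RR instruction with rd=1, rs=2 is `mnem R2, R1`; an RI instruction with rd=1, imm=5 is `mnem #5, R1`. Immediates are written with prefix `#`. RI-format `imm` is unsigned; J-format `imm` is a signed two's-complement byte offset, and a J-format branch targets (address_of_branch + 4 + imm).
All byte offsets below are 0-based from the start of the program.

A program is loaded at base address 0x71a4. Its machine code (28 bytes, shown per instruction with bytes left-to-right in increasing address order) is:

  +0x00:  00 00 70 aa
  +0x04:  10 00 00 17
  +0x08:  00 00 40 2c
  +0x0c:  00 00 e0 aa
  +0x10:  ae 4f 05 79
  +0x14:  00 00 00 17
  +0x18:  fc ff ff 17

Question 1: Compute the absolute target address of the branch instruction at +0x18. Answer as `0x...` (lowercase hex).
0x71bc

off 0x18: read fc ff ff 17 as little → 0x17fffffc
  opcode bits[31:24]=0x17: call/J
  [23:0] imm=16777212 (s24→-4) = #-4
  target = base 0x71a4 + off 0x18 + 4 + imm -4 = 0x71bc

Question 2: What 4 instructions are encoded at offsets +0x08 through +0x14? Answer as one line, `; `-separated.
off 0x08: read 00 00 40 2c as little → 0x2c400000
  opcode bits[31:24]=0x2c: shr/RR
  rd@[23:22]=0x1 ⇒ R1
  rs@[21:20]=0x0 ⇒ R0
off 0x0c: read 00 00 e0 aa as little → 0xaae00000
  opcode bits[31:24]=0xaa: minus/RR
  rd@[23:22]=0x3 ⇒ R3
  rs@[21:20]=0x2 ⇒ R2
off 0x10: read ae 4f 05 79 as little → 0x79054fae
  opcode bits[31:24]=0x79: andi/RI
  rd@[23:22]=0x0 ⇒ R0
  imm@[21:0]=0x54fae ⇒ #348078
off 0x14: read 00 00 00 17 as little → 0x17000000
  opcode bits[31:24]=0x17: call/J
  imm@[23:0]=0x0 ⇒ #0

shr R0, R1; minus R2, R3; andi #348078, R0; call #0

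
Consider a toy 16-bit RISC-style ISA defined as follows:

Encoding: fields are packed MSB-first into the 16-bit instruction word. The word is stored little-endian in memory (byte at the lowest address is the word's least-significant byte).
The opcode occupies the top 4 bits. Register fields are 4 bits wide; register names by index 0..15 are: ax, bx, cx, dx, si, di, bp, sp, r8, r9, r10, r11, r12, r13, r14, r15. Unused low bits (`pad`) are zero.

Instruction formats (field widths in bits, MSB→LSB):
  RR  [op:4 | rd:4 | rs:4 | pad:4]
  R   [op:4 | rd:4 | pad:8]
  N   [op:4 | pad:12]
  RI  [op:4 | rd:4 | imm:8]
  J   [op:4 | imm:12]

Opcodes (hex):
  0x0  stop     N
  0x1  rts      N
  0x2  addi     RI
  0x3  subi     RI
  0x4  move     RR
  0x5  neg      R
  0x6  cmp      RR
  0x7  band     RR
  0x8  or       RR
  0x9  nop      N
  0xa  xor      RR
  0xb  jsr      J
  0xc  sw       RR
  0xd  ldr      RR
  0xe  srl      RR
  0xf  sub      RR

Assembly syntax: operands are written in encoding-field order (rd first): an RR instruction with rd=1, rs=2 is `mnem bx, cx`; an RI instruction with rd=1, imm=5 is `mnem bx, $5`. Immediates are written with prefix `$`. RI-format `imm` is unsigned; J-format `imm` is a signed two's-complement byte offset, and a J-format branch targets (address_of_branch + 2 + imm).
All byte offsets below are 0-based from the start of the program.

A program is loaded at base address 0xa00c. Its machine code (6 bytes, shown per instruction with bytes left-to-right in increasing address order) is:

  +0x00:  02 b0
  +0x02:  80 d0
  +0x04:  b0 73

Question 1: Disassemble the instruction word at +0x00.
+0x00: 02 b0 ⇒ word 0xb002 (little)
  op=0xb002>>12=0xb ⇒ jsr (J)
  imm: (w>>0)&0xfff=0x2 → $2

jsr $2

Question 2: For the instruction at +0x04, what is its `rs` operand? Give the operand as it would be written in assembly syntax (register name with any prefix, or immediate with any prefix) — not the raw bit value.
@+04  little-endian(b0 73) = 0x73b0
  top 4b → 0x7 → band [RR]
  rd@[11:8]=0x3 ⇒ dx
  rs@[7:4]=0xb ⇒ r11

r11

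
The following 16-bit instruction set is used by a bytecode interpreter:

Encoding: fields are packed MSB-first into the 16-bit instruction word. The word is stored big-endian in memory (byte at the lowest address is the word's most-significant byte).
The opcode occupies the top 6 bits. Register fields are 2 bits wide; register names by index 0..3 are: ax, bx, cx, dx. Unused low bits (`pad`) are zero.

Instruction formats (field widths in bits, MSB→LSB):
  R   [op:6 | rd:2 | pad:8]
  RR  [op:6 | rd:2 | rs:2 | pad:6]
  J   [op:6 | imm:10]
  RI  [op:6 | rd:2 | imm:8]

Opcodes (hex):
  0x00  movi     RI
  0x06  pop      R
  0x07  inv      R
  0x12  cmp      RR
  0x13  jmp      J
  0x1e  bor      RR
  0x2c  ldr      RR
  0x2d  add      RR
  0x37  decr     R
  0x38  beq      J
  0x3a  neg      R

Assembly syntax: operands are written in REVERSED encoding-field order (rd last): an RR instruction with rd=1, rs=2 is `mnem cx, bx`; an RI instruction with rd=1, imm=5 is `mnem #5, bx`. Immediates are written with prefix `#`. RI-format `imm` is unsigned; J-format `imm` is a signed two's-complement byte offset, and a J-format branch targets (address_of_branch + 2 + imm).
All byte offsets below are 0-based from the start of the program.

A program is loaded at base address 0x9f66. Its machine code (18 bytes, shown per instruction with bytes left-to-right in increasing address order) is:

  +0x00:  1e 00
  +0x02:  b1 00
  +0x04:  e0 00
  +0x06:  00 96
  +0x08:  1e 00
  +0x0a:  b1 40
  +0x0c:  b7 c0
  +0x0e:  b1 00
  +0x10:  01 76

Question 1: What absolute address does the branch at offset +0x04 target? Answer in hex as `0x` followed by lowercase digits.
0x9f6c

@+04  big-endian(e0 00) = 0xe000
  opcode bits[15:10]=0x38: beq/J
  imm: (w>>0)&0x3ff=0x0 → #0
  target = base 0x9f66 + off 0x04 + 2 + imm 0 = 0x9f6c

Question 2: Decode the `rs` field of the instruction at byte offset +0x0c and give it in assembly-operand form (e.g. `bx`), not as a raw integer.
+0x0c: b7 c0 ⇒ word 0xb7c0 (big)
  top 6b → 0x2d → add [RR]
  rd: (w>>8)&0x3=0x3 → dx
  rs: (w>>6)&0x3=0x3 → dx

dx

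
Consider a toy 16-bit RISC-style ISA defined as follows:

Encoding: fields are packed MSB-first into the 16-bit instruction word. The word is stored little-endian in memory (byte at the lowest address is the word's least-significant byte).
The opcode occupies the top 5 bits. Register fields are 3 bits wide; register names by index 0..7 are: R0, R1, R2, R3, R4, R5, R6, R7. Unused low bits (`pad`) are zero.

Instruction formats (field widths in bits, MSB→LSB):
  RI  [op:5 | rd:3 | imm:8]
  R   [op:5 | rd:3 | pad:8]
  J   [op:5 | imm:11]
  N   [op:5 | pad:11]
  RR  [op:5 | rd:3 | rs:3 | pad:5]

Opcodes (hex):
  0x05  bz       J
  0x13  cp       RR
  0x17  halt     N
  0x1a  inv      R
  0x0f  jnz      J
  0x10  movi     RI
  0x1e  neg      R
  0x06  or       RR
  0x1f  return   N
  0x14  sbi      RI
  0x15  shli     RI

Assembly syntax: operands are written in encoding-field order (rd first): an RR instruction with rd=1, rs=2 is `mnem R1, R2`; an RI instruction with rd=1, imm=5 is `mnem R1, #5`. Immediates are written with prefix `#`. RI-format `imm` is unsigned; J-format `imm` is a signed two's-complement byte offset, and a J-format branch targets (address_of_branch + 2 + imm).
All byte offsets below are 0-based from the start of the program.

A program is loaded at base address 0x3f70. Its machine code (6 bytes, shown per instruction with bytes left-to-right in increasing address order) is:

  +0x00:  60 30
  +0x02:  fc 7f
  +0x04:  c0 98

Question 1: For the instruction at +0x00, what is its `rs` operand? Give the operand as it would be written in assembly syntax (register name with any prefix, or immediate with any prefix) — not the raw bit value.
R3

@+00  little-endian(60 30) = 0x3060
  op=0x3060>>11=0x6 ⇒ or (RR)
  rd: (w>>8)&0x7=0x0 → R0
  rs: (w>>5)&0x7=0x3 → R3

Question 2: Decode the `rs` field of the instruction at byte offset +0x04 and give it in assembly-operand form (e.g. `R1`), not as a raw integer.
R6

@+04  little-endian(c0 98) = 0x98c0
  op=0x98c0>>11=0x13 ⇒ cp (RR)
  rd@[10:8]=0x0 ⇒ R0
  rs@[7:5]=0x6 ⇒ R6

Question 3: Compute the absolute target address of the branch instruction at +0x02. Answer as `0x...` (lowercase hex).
@+02  little-endian(fc 7f) = 0x7ffc
  op=0x7ffc>>11=0xf ⇒ jnz (J)
  imm@[10:0]=0x7fc (s11→-4) ⇒ #-4
  target = base 0x3f70 + off 0x02 + 2 + imm -4 = 0x3f70

0x3f70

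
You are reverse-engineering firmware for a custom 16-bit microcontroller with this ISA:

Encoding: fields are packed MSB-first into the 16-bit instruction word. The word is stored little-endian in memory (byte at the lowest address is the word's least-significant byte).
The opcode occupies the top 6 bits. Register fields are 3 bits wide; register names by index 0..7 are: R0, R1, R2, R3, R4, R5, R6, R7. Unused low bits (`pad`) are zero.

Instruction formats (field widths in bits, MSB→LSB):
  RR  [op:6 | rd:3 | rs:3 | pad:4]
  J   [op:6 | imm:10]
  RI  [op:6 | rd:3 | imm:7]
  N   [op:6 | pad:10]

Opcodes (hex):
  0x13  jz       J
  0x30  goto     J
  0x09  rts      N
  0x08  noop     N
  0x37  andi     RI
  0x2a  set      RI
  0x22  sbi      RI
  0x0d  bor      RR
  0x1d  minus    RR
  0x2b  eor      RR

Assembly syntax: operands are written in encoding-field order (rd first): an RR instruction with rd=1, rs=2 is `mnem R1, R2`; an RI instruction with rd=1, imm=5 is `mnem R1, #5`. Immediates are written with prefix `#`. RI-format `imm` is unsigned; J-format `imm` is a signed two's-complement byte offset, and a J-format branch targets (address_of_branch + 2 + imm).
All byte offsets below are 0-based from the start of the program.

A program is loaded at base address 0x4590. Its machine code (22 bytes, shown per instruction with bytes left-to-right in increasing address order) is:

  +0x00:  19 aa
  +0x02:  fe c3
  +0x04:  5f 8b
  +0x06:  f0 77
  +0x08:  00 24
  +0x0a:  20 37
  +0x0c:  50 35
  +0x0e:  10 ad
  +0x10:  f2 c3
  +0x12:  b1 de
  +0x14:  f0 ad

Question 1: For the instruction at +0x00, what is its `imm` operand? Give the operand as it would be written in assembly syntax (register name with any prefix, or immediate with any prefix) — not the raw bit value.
[00] 19 aa → 0xaa19
  top 6b → 0x2a → set [RI]
  rd@[9:7]=0x4 ⇒ R4
  imm@[6:0]=0x19 ⇒ #25

#25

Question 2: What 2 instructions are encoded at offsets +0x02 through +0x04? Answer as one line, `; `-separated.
goto #-2; sbi R6, #95

+0x02: fe c3 ⇒ word 0xc3fe (little)
  opcode bits[15:10]=0x30: goto/J
  [9:0] imm=1022 (s10→-2) = #-2
+0x04: 5f 8b ⇒ word 0x8b5f (little)
  opcode bits[15:10]=0x22: sbi/RI
  [9:7] rd=6 = R6
  [6:0] imm=95 = #95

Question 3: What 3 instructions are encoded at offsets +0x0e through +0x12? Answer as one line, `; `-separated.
@+0e  little-endian(10 ad) = 0xad10
  opcode bits[15:10]=0x2b: eor/RR
  rd: (w>>7)&0x7=0x2 → R2
  rs: (w>>4)&0x7=0x1 → R1
@+10  little-endian(f2 c3) = 0xc3f2
  opcode bits[15:10]=0x30: goto/J
  imm: (w>>0)&0x3ff=0x3f2 (s10→-14) → #-14
@+12  little-endian(b1 de) = 0xdeb1
  opcode bits[15:10]=0x37: andi/RI
  rd: (w>>7)&0x7=0x5 → R5
  imm: (w>>0)&0x7f=0x31 → #49

eor R2, R1; goto #-14; andi R5, #49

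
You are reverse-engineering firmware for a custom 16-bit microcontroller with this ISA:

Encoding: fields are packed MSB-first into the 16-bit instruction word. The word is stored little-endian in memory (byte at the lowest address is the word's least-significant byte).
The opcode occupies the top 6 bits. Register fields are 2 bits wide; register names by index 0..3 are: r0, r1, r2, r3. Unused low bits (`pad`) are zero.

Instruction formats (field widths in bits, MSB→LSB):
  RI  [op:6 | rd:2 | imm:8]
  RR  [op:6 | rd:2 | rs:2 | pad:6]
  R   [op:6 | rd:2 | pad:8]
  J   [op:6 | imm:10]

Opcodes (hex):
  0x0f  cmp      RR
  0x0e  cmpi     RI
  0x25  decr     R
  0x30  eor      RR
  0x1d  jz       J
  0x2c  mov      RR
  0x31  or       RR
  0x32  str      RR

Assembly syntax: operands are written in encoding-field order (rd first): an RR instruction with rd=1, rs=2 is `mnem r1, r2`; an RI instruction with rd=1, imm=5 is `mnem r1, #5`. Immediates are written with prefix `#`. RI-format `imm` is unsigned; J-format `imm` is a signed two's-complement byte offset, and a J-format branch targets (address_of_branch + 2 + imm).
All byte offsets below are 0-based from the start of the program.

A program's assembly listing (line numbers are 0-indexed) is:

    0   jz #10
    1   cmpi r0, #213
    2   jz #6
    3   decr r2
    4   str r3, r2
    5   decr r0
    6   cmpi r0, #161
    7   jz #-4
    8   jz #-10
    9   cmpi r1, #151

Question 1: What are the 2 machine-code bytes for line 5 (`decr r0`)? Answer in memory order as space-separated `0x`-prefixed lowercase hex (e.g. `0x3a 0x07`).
5. decr fields op=0x25:6|rd=0:2|pad=0:8 → word 9400h → 00 94

0x00 0x94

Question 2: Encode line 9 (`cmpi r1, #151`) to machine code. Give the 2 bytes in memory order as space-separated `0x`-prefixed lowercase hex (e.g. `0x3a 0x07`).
9. cmpi fields op=0xe:6|rd=1:2|imm=151:8 → word 3997h → 97 39

0x97 0x39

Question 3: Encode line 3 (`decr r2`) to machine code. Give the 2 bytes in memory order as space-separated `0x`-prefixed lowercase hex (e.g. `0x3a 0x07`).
0x00 0x96

3. decr fields op=0x25:6|rd=2:2|pad=0:8 → word 9600h → 00 96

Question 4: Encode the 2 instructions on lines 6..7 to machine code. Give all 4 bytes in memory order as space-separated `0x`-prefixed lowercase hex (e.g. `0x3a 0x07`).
6. cmpi fields op=0xe:6|rd=0:2|imm=161:8 → word 38a1h → a1 38
7. jz fields op=0x1d:6|imm=-4:10 → word 77fch → fc 77

0xa1 0x38 0xfc 0x77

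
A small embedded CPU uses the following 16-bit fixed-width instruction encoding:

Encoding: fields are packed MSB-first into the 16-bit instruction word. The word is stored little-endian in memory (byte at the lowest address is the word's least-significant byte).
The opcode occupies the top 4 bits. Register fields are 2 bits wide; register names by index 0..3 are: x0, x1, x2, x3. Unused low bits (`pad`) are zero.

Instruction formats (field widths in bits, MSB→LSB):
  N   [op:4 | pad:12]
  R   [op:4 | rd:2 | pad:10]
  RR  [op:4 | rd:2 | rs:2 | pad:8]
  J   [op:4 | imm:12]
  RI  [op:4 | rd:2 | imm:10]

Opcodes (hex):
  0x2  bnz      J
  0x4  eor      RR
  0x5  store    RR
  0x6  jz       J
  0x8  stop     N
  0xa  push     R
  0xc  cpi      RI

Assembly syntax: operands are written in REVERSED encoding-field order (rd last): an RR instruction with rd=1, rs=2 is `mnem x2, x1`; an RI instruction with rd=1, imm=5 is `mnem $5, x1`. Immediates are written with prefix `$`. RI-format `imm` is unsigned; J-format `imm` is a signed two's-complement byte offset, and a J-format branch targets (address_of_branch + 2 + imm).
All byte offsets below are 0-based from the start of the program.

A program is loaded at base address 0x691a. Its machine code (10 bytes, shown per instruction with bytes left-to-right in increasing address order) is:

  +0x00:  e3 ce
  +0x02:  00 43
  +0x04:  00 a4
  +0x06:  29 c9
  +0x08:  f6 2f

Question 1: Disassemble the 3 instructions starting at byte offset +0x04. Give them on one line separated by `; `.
push x1; cpi $297, x2; bnz $-10

off 0x04: read 00 a4 as little → 0xa400
  op=0xa400>>12=0xa ⇒ push (R)
  rd: (w>>10)&0x3=0x1 → x1
off 0x06: read 29 c9 as little → 0xc929
  op=0xc929>>12=0xc ⇒ cpi (RI)
  rd: (w>>10)&0x3=0x2 → x2
  imm: (w>>0)&0x3ff=0x129 → $297
off 0x08: read f6 2f as little → 0x2ff6
  op=0x2ff6>>12=0x2 ⇒ bnz (J)
  imm: (w>>0)&0xfff=0xff6 (s12→-10) → $-10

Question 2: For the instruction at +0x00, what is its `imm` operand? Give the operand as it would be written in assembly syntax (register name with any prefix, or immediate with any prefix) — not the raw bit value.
$739

+0x00: e3 ce ⇒ word 0xcee3 (little)
  opcode bits[15:12]=0xc: cpi/RI
  rd: (w>>10)&0x3=0x3 → x3
  imm: (w>>0)&0x3ff=0x2e3 → $739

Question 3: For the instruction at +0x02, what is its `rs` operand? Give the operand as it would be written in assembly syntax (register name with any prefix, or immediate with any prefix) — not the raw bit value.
[02] 00 43 → 0x4300
  top 4b → 0x4 → eor [RR]
  rd@[11:10]=0x0 ⇒ x0
  rs@[9:8]=0x3 ⇒ x3

x3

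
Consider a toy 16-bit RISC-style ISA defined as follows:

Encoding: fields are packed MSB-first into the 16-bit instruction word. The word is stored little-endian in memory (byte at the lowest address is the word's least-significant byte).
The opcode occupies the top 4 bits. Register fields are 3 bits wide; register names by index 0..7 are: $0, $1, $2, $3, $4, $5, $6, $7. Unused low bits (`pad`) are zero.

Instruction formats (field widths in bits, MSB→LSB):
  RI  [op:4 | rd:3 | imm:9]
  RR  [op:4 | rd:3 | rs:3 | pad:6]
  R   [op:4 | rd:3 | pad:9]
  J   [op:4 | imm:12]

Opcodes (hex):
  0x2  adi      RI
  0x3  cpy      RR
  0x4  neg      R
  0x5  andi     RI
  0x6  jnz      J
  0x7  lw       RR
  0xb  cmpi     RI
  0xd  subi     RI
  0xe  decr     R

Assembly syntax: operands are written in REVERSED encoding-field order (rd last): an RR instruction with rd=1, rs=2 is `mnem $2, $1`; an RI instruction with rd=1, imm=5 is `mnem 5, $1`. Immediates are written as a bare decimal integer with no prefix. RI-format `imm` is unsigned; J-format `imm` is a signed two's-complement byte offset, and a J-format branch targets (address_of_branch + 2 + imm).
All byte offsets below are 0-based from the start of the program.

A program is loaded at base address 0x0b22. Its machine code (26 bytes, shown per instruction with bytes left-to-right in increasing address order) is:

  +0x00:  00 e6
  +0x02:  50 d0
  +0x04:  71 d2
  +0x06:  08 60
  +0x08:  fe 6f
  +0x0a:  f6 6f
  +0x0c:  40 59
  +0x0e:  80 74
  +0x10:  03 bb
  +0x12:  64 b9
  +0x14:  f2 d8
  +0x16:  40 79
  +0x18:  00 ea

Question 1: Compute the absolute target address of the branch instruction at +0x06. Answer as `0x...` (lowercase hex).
off 0x06: read 08 60 as little → 0x6008
  top 4b → 0x6 → jnz [J]
  imm@[11:0]=0x8 ⇒ 8
  target = base 0x0b22 + off 0x06 + 2 + imm 8 = 0x0b32

0x0b32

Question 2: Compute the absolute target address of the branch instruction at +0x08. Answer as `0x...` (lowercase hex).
[08] fe 6f → 0x6ffe
  top 4b → 0x6 → jnz [J]
  imm: (w>>0)&0xfff=0xffe (s12→-2) → -2
  target = base 0x0b22 + off 0x08 + 2 + imm -2 = 0x0b2a

0x0b2a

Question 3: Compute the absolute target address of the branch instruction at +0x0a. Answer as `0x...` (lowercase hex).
0x0b24

@+0a  little-endian(f6 6f) = 0x6ff6
  op=0x6ff6>>12=0x6 ⇒ jnz (J)
  [11:0] imm=4086 (s12→-10) = -10
  target = base 0x0b22 + off 0x0a + 2 + imm -10 = 0x0b24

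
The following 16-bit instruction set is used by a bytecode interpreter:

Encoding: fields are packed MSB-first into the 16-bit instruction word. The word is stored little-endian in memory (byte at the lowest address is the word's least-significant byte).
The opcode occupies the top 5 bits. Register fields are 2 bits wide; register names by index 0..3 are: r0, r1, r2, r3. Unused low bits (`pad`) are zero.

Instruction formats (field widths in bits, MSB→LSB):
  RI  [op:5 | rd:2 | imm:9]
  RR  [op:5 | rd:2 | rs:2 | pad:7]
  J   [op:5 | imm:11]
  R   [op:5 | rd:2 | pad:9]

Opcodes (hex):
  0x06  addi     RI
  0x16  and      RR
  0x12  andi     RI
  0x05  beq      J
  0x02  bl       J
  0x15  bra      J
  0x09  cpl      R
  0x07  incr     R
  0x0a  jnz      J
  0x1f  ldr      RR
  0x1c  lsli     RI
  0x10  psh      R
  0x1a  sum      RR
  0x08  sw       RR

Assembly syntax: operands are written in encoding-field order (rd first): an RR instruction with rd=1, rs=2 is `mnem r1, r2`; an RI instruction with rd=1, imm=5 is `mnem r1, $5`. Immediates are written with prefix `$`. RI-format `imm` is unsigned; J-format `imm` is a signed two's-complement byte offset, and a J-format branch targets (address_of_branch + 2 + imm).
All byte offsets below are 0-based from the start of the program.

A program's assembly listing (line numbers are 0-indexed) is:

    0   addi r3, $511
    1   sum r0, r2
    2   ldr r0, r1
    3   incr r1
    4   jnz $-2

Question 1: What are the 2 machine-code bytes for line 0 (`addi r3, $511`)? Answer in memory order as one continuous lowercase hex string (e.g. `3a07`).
line 0 (addi): pack op=0x6:5|rd=3:2|imm=511:9 = 0x37ff; little→ ff 37

ff37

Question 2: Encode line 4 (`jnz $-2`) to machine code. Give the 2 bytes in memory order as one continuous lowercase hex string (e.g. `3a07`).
fe57

4. jnz fields op=0xa:5|imm=-2:11 → word 57feh → fe 57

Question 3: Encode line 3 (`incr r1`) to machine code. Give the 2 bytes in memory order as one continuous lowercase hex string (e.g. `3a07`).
L3: incr op=0x7:5|rd=1:2|pad=0:9 ⇒ 0x3a00 ⇒ little 00 3a

003a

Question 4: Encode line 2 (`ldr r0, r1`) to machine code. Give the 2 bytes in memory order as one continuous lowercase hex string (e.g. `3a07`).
80f8

2. ldr fields op=0x1f:5|rd=0:2|rs=1:2|pad=0:7 → word f880h → 80 f8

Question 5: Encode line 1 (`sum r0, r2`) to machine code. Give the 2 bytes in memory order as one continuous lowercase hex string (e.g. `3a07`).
00d1

1. sum fields op=0x1a:5|rd=0:2|rs=2:2|pad=0:7 → word d100h → 00 d1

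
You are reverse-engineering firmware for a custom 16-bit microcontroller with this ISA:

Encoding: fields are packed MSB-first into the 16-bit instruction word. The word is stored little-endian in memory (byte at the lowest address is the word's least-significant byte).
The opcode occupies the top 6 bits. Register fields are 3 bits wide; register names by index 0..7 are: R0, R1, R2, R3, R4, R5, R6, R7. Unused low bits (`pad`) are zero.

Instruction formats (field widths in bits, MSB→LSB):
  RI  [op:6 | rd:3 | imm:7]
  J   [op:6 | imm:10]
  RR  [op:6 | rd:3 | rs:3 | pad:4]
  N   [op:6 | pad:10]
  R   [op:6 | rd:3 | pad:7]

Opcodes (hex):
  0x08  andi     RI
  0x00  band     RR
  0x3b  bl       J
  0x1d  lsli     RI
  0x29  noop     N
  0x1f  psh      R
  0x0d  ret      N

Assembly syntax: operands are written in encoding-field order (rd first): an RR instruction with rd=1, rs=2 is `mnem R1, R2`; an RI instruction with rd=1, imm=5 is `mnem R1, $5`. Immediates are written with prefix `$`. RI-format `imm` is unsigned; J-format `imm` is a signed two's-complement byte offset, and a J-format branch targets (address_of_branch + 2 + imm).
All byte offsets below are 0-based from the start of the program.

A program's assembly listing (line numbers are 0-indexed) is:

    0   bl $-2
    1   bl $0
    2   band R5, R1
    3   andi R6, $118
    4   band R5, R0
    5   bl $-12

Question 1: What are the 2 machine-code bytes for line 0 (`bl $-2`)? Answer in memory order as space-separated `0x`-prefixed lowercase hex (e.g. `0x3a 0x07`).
0. bl fields op=0x3b:6|imm=-2:10 → word effeh → fe ef

0xfe 0xef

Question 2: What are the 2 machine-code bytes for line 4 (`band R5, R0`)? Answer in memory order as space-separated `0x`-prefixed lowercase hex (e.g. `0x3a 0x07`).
0x80 0x02

L4: band op=0x0:6|rd=5:3|rs=0:3|pad=0:4 ⇒ 0x0280 ⇒ little 80 02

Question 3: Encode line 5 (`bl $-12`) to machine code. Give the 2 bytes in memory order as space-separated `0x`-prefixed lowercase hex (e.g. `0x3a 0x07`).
line 5 (bl): pack op=0x3b:6|imm=-12:10 = 0xeff4; little→ f4 ef

0xf4 0xef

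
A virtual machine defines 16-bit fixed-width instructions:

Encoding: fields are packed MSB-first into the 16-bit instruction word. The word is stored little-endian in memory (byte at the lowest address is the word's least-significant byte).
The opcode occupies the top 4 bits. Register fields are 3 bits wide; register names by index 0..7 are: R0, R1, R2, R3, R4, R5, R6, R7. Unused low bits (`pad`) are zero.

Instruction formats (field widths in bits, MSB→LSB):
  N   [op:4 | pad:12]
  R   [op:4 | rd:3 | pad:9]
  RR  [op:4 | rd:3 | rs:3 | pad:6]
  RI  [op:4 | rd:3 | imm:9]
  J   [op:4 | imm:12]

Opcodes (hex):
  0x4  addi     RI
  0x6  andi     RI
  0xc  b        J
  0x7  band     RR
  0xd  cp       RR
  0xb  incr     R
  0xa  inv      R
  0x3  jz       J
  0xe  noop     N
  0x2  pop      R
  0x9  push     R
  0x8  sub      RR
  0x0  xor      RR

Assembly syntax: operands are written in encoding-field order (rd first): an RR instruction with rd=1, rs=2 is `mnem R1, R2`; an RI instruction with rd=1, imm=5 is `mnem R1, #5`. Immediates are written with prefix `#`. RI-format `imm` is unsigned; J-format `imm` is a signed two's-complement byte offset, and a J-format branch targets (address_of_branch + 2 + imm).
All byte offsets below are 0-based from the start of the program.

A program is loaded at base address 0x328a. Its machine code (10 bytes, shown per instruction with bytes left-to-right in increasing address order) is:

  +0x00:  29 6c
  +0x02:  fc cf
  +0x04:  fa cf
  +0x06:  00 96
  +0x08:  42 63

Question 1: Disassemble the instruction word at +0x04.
b #-6

[04] fa cf → 0xcffa
  top 4b → 0xc → b [J]
  [11:0] imm=4090 (s12→-6) = #-6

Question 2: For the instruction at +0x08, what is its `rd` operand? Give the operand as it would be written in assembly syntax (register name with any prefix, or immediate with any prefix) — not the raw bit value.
off 0x08: read 42 63 as little → 0x6342
  op=0x6342>>12=0x6 ⇒ andi (RI)
  rd: (w>>9)&0x7=0x1 → R1
  imm: (w>>0)&0x1ff=0x142 → #322

R1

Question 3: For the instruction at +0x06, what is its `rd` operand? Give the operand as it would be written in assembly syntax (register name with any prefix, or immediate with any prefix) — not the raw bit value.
R3

off 0x06: read 00 96 as little → 0x9600
  opcode bits[15:12]=0x9: push/R
  rd@[11:9]=0x3 ⇒ R3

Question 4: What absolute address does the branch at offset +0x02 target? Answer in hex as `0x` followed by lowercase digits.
0x328a

[02] fc cf → 0xcffc
  top 4b → 0xc → b [J]
  imm: (w>>0)&0xfff=0xffc (s12→-4) → #-4
  target = base 0x328a + off 0x02 + 2 + imm -4 = 0x328a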